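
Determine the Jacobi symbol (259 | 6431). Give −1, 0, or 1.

1

Reciprocity: 259 ≡ 3 and 6431 ≡ 3 (mod 4), so (259/6431) = −(6431/259).
Reduce top mod 259: now compute (215/259).
Reciprocity: 215 ≡ 3 and 259 ≡ 3 (mod 4), so (215/259) = −(259/215).
Reduce top mod 215: now compute (44/215).
Pull out 2^2: since 215 ≡ 7 (mod 8), (2/215) = +1, so (2/215)^2 = +1.
Reciprocity: 11 ≡ 3 and 215 ≡ 3 (mod 4), so (11/215) = −(215/11).
Reduce top mod 11: now compute (6/11).
Pull out 2: since 11 ≡ 3 (mod 8), (2/11) = -1.
Reciprocity: 3 ≡ 3 and 11 ≡ 3 (mod 4), so (3/11) = −(11/3).
Reduce top mod 3: now compute (2/3).
Pull out 2: since 3 ≡ 3 (mod 8), (2/3) = -1.
Reached (1/3) = 1. Collecting the sign flips along the way, the symbol is +1.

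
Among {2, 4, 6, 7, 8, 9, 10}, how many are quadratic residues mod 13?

(2/13) = -1 → non-residue.
(4/13) = +1 → QR.
(6/13) = -1 → non-residue.
(7/13) = -1 → non-residue.
(8/13) = -1 → non-residue.
(9/13) = +1 → QR.
(10/13) = +1 → QR.
Total quadratic residues among the 7: 3.

3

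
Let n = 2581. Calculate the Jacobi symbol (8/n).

-1

Pull out 2^3: since 2581 ≡ 5 (mod 8), (2/2581) = -1, so (2/2581)^3 = -1.
Reached (1/2581) = 1. Collecting the sign flips along the way, the symbol is -1.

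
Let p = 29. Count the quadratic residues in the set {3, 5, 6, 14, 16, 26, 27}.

3

(3/29) = -1 → non-residue.
(5/29) = +1 → QR.
(6/29) = +1 → QR.
(14/29) = -1 → non-residue.
(16/29) = +1 → QR.
(26/29) = -1 → non-residue.
(27/29) = -1 → non-residue.
Total quadratic residues among the 7: 3.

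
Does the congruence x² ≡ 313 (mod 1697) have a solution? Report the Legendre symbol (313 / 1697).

Reciprocity: 313 ≡ 1 and 1697 ≡ 1 (mod 4), so (313/1697) = +(1697/313).
Reduce top mod 313: now compute (132/313).
Pull out 2^2: since 313 ≡ 1 (mod 8), (2/313) = +1, so (2/313)^2 = +1.
Reciprocity: 33 ≡ 1 and 313 ≡ 1 (mod 4), so (33/313) = +(313/33).
Reduce top mod 33: now compute (16/33).
Pull out 2^4: since 33 ≡ 1 (mod 8), (2/33) = +1, so (2/33)^4 = +1.
Reached (1/33) = 1. Collecting the sign flips along the way, the symbol is +1.

1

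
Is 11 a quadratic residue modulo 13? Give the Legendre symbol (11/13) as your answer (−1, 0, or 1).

-1

Euler's criterion: (11/13) ≡ 11^6 (mod 13).
11^2 ≡ 4 (mod 13)
11^4 ≡ 3 (mod 13)
11^6 = 11^(4+2) ≡ 12 (mod 13).
Result is 12 ≡ −1, so (11/13) = −1.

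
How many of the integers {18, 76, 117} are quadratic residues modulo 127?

(18/127) = +1 → QR.
(76/127) = +1 → QR.
(117/127) = +1 → QR.
Total quadratic residues among the 3: 3.

3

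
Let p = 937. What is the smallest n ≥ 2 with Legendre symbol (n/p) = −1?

(2/937) = +1, so 2 is a residue.
(3/937) = +1, so 3 is a residue.
(4/937) = +1, so 4 is a residue.
(5/937) = −1, so 5 is the smallest positive non-residue mod 937.

5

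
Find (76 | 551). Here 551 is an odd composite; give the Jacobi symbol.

0

Pull out 2^2: since 551 ≡ 7 (mod 8), (2/551) = +1, so (2/551)^2 = +1.
Reciprocity: 19 ≡ 3 and 551 ≡ 3 (mod 4), so (19/551) = −(551/19).
Reduce top mod 19: now compute (0/19).
Top reduces to 0: gcd > 1, so the symbol is 0.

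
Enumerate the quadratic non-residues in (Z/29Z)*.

Square k = 1,…,14 (k and 29−k give the same square):
1²=1, 2²=4, 3²=9, 4²=16, 5²=25, 6²≡7, 7²≡20, 8²≡6, 9²≡23, 10²≡13, 11²≡5, 12²≡28, 13²≡24, 14²≡22 (mod 29).
The residues are {1, 4, 5, 6, 7, 9, 13, 16, 20, 22, 23, 24, 25, 28}; the non-residues are the remaining 14 nonzero classes.

2 3 8 10 11 12 14 15 17 18 19 21 26 27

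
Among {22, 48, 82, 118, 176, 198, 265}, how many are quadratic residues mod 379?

3

(22/379) = +1 → QR.
(48/379) = -1 → non-residue.
(82/379) = -1 → non-residue.
(118/379) = +1 → QR.
(176/379) = -1 → non-residue.
(198/379) = +1 → QR.
(265/379) = -1 → non-residue.
Total quadratic residues among the 7: 3.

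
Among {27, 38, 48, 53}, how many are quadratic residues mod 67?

(27/67) = -1 → non-residue.
(38/67) = -1 → non-residue.
(48/67) = -1 → non-residue.
(53/67) = -1 → non-residue.
Total quadratic residues among the 4: 0.

0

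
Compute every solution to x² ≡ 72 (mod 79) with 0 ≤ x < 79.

25, 54

Since 79 ≡ 3 (mod 4), a square root of 72 is 72^((79+1)/4) = 72^20 mod 79.
Repeated squaring: 72^2≡49, 72^4≡31, 72^8≡13, 72^16≡11 (mod 79).
72^20 = 72^(16+4) ≡ 25 (mod 79).
Check: 25² = 625 ≡ 72 (mod 79). The two roots are 25 and 54.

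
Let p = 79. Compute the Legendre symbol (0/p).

Top reduces to 0: gcd > 1, so the symbol is 0.

0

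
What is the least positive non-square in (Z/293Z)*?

(2/293) = −1, so 2 is the smallest positive non-residue mod 293.

2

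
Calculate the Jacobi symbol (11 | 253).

0

Reciprocity: 11 ≡ 3 and 253 ≡ 1 (mod 4), so (11/253) = +(253/11).
Reduce top mod 11: now compute (0/11).
Top reduces to 0: gcd > 1, so the symbol is 0.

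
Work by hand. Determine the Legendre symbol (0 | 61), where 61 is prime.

0

Top reduces to 0: gcd > 1, so the symbol is 0.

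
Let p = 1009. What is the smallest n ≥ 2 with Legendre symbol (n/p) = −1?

11

(2/1009) = +1, so 2 is a residue.
(3/1009) = +1, so 3 is a residue.
(4/1009) = +1, so 4 is a residue.
(5/1009) = +1, so 5 is a residue.
(6/1009) = +1, so 6 is a residue.
(7/1009) = +1, so 7 is a residue.
(8/1009) = +1, so 8 is a residue.
(9/1009) = +1, so 9 is a residue.
(10/1009) = +1, so 10 is a residue.
(11/1009) = −1, so 11 is the smallest positive non-residue mod 1009.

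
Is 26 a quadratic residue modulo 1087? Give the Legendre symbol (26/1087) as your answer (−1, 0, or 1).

-1

Pull out 2: since 1087 ≡ 7 (mod 8), (2/1087) = +1.
Reciprocity: 13 ≡ 1 and 1087 ≡ 3 (mod 4), so (13/1087) = +(1087/13).
Reduce top mod 13: now compute (8/13).
Pull out 2^3: since 13 ≡ 5 (mod 8), (2/13) = -1, so (2/13)^3 = -1.
Reached (1/13) = 1. Collecting the sign flips along the way, the symbol is -1.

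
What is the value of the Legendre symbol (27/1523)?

Reciprocity: 27 ≡ 3 and 1523 ≡ 3 (mod 4), so (27/1523) = −(1523/27).
Reduce top mod 27: now compute (11/27).
Reciprocity: 11 ≡ 3 and 27 ≡ 3 (mod 4), so (11/27) = −(27/11).
Reduce top mod 11: now compute (5/11).
Reciprocity: 5 ≡ 1 and 11 ≡ 3 (mod 4), so (5/11) = +(11/5).
Reduce top mod 5: now compute (1/5).
Reached (1/5) = 1. Collecting the sign flips along the way, the symbol is +1.

1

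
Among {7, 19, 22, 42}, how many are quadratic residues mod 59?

3

(7/59) = +1 → QR.
(19/59) = +1 → QR.
(22/59) = +1 → QR.
(42/59) = -1 → non-residue.
Total quadratic residues among the 4: 3.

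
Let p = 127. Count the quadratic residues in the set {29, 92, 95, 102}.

0

(29/127) = -1 → non-residue.
(92/127) = -1 → non-residue.
(95/127) = -1 → non-residue.
(102/127) = -1 → non-residue.
Total quadratic residues among the 4: 0.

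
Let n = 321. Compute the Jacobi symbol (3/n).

Reciprocity: 3 ≡ 3 and 321 ≡ 1 (mod 4), so (3/321) = +(321/3).
Reduce top mod 3: now compute (0/3).
Top reduces to 0: gcd > 1, so the symbol is 0.

0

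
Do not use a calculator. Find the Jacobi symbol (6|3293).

Pull out 2: since 3293 ≡ 5 (mod 8), (2/3293) = -1.
Reciprocity: 3 ≡ 3 and 3293 ≡ 1 (mod 4), so (3/3293) = +(3293/3).
Reduce top mod 3: now compute (2/3).
Pull out 2: since 3 ≡ 3 (mod 8), (2/3) = -1.
Reached (1/3) = 1. Collecting the sign flips along the way, the symbol is +1.

1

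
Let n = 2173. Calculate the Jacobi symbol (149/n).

-1

Reciprocity: 149 ≡ 1 and 2173 ≡ 1 (mod 4), so (149/2173) = +(2173/149).
Reduce top mod 149: now compute (87/149).
Reciprocity: 87 ≡ 3 and 149 ≡ 1 (mod 4), so (87/149) = +(149/87).
Reduce top mod 87: now compute (62/87).
Pull out 2: since 87 ≡ 7 (mod 8), (2/87) = +1.
Reciprocity: 31 ≡ 3 and 87 ≡ 3 (mod 4), so (31/87) = −(87/31).
Reduce top mod 31: now compute (25/31).
Reciprocity: 25 ≡ 1 and 31 ≡ 3 (mod 4), so (25/31) = +(31/25).
Reduce top mod 25: now compute (6/25).
Pull out 2: since 25 ≡ 1 (mod 8), (2/25) = +1.
Reciprocity: 3 ≡ 3 and 25 ≡ 1 (mod 4), so (3/25) = +(25/3).
Reduce top mod 3: now compute (1/3).
Reached (1/3) = 1. Collecting the sign flips along the way, the symbol is -1.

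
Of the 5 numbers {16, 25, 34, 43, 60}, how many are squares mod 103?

4

(16/103) = +1 → QR.
(25/103) = +1 → QR.
(34/103) = +1 → QR.
(43/103) = -1 → non-residue.
(60/103) = +1 → QR.
Total quadratic residues among the 5: 4.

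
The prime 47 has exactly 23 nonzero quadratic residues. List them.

Square k = 1,…,23 (k and 47−k give the same square):
1²=1, 2²=4, 3²=9, 4²=16, 5²=25, 6²=36, 7²≡2, 8²≡17, 9²≡34, 10²≡6, 11²≡27, 12²≡3, 13²≡28, 14²≡8, 15²≡37, 16²≡21, 17²≡7, 18²≡42, 19²≡32, 20²≡24, 21²≡18, 22²≡14, 23²≡12 (mod 47).
So the quadratic residues mod 47 are {1, 2, 3, 4, 6, 7, 8, 9, 12, 14, 16, 17, 18, 21, 24, 25, 27, 28, 32, 34, 36, 37, 42}.

1 2 3 4 6 7 8 9 12 14 16 17 18 21 24 25 27 28 32 34 36 37 42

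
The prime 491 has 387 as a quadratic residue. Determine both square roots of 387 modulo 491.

37, 454

Since 491 ≡ 3 (mod 4), a square root of 387 is 387^((491+1)/4) = 387^123 mod 491.
Repeated squaring: 387^2≡14, 387^4≡196, 387^8≡118, 387^16≡176, 387^32≡43, 387^64≡376 (mod 491).
387^123 = 387^(64+32+16+8+2+1) ≡ 37 (mod 491).
Check: 37² = 1369 ≡ 387 (mod 491). The two roots are 37 and 454.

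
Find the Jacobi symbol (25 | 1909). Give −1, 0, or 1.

Reciprocity: 25 ≡ 1 and 1909 ≡ 1 (mod 4), so (25/1909) = +(1909/25).
Reduce top mod 25: now compute (9/25).
Reciprocity: 9 ≡ 1 and 25 ≡ 1 (mod 4), so (9/25) = +(25/9).
Reduce top mod 9: now compute (7/9).
Reciprocity: 7 ≡ 3 and 9 ≡ 1 (mod 4), so (7/9) = +(9/7).
Reduce top mod 7: now compute (2/7).
Pull out 2: since 7 ≡ 7 (mod 8), (2/7) = +1.
Reached (1/7) = 1. Collecting the sign flips along the way, the symbol is +1.

1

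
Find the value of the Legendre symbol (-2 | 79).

Euler's criterion: (-2/79) ≡ 77^39 (mod 79).
77^2 ≡ 4 (mod 79)
77^4 ≡ 16 (mod 79)
77^8 ≡ 19 (mod 79)
77^16 ≡ 45 (mod 79)
77^32 ≡ 50 (mod 79)
77^39 = 77^(32+4+2+1) ≡ 78 (mod 79).
Result is 78 ≡ −1, so (-2/79) = −1.

-1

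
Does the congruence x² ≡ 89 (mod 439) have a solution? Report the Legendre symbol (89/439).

-1

Reciprocity: 89 ≡ 1 and 439 ≡ 3 (mod 4), so (89/439) = +(439/89).
Reduce top mod 89: now compute (83/89).
Reciprocity: 83 ≡ 3 and 89 ≡ 1 (mod 4), so (83/89) = +(89/83).
Reduce top mod 83: now compute (6/83).
Pull out 2: since 83 ≡ 3 (mod 8), (2/83) = -1.
Reciprocity: 3 ≡ 3 and 83 ≡ 3 (mod 4), so (3/83) = −(83/3).
Reduce top mod 3: now compute (2/3).
Pull out 2: since 3 ≡ 3 (mod 8), (2/3) = -1.
Reached (1/3) = 1. Collecting the sign flips along the way, the symbol is -1.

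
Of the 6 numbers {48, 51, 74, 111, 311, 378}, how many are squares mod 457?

(48/457) = +1 → QR.
(51/457) = +1 → QR.
(74/457) = -1 → non-residue.
(111/457) = -1 → non-residue.
(311/457) = +1 → QR.
(378/457) = +1 → QR.
Total quadratic residues among the 6: 4.

4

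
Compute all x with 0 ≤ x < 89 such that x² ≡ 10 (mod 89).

89 ≡ 1 (mod 4), so we find a root by search.
Trying successive values, 30² = 900 ≡ 10 (mod 89). The other root is 89 − 30 = 59.

30, 59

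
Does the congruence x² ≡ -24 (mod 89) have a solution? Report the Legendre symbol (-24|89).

Euler's criterion: (-24/89) ≡ 65^44 (mod 89).
65^2 ≡ 42 (mod 89)
65^4 ≡ 73 (mod 89)
65^8 ≡ 78 (mod 89)
65^16 ≡ 32 (mod 89)
65^32 ≡ 45 (mod 89)
65^44 = 65^(32+8+4) ≡ 88 (mod 89).
Result is 88 ≡ −1, so (-24/89) = −1.

-1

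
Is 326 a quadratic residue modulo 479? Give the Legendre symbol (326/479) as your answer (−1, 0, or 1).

Euler's criterion: (326/479) ≡ 326^239 (mod 479).
326^2 ≡ 417 (mod 479)
326^4 ≡ 12 (mod 479)
326^8 ≡ 144 (mod 479)
326^16 ≡ 139 (mod 479)
326^32 ≡ 161 (mod 479)
326^64 ≡ 55 (mod 479)
326^128 ≡ 151 (mod 479)
326^239 = 326^(128+64+32+8+4+2+1) ≡ 1 (mod 479).
Result is 1, so (326/479) = 1.

1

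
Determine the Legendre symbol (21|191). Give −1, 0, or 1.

Euler's criterion: (21/191) ≡ 21^95 (mod 191).
21^2 ≡ 59 (mod 191)
21^4 ≡ 43 (mod 191)
21^8 ≡ 130 (mod 191)
21^16 ≡ 92 (mod 191)
21^32 ≡ 60 (mod 191)
21^64 ≡ 162 (mod 191)
21^95 = 21^(64+16+8+4+2+1) ≡ 190 (mod 191).
Result is 190 ≡ −1, so (21/191) = −1.

-1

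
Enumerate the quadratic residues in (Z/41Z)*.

1, 2, 4, 5, 8, 9, 10, 16, 18, 20, 21, 23, 25, 31, 32, 33, 36, 37, 39, 40

Square k = 1,…,20 (k and 41−k give the same square):
1²=1, 2²=4, 3²=9, 4²=16, 5²=25, 6²=36, 7²≡8, 8²≡23, 9²≡40, 10²≡18, 11²≡39, 12²≡21, 13²≡5, 14²≡32, 15²≡20, 16²≡10, 17²≡2, 18²≡37, 19²≡33, 20²≡31 (mod 41).
So the quadratic residues mod 41 are {1, 2, 4, 5, 8, 9, 10, 16, 18, 20, 21, 23, 25, 31, 32, 33, 36, 37, 39, 40}.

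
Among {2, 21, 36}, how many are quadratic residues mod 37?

2

(2/37) = -1 → non-residue.
(21/37) = +1 → QR.
(36/37) = +1 → QR.
Total quadratic residues among the 3: 2.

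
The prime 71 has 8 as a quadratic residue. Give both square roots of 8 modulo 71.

24, 47

Since 71 ≡ 3 (mod 4), a square root of 8 is 8^((71+1)/4) = 8^18 mod 71.
Repeated squaring: 8^2≡64, 8^4≡49, 8^8≡58, 8^16≡27 (mod 71).
8^18 = 8^(16+2) ≡ 24 (mod 71).
Check: 24² = 576 ≡ 8 (mod 71). The two roots are 24 and 47.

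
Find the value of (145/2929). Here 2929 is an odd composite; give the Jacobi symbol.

0

Reciprocity: 145 ≡ 1 and 2929 ≡ 1 (mod 4), so (145/2929) = +(2929/145).
Reduce top mod 145: now compute (29/145).
Reciprocity: 29 ≡ 1 and 145 ≡ 1 (mod 4), so (29/145) = +(145/29).
Reduce top mod 29: now compute (0/29).
Top reduces to 0: gcd > 1, so the symbol is 0.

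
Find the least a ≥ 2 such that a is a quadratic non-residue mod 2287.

3

(2/2287) = +1, so 2 is a residue.
(3/2287) = −1, so 3 is the smallest positive non-residue mod 2287.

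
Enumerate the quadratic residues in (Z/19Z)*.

1,4,5,6,7,9,11,16,17

Square k = 1,…,9 (k and 19−k give the same square):
1²=1, 2²=4, 3²=9, 4²=16, 5²≡6, 6²≡17, 7²≡11, 8²≡7, 9²≡5 (mod 19).
So the quadratic residues mod 19 are {1, 4, 5, 6, 7, 9, 11, 16, 17}.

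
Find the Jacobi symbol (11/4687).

-1

Reciprocity: 11 ≡ 3 and 4687 ≡ 3 (mod 4), so (11/4687) = −(4687/11).
Reduce top mod 11: now compute (1/11).
Reached (1/11) = 1. Collecting the sign flips along the way, the symbol is -1.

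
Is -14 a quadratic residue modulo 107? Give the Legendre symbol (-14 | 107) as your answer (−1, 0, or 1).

-1

First reduce: -14 ≡ 93 (mod 107).
Reciprocity: 93 ≡ 1 and 107 ≡ 3 (mod 4), so (93/107) = +(107/93).
Reduce top mod 93: now compute (14/93).
Pull out 2: since 93 ≡ 5 (mod 8), (2/93) = -1.
Reciprocity: 7 ≡ 3 and 93 ≡ 1 (mod 4), so (7/93) = +(93/7).
Reduce top mod 7: now compute (2/7).
Pull out 2: since 7 ≡ 7 (mod 8), (2/7) = +1.
Reached (1/7) = 1. Collecting the sign flips along the way, the symbol is -1.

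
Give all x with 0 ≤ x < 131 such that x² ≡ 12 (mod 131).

55, 76

Since 131 ≡ 3 (mod 4), a square root of 12 is 12^((131+1)/4) = 12^33 mod 131.
Repeated squaring: 12^2≡13, 12^4≡38, 12^8≡3, 12^16≡9, 12^32≡81 (mod 131).
12^33 = 12^(32+1) ≡ 55 (mod 131).
Check: 55² = 3025 ≡ 12 (mod 131). The two roots are 55 and 76.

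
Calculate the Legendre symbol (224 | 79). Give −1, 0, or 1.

-1

First reduce: 224 ≡ 66 (mod 79).
Pull out 2: since 79 ≡ 7 (mod 8), (2/79) = +1.
Reciprocity: 33 ≡ 1 and 79 ≡ 3 (mod 4), so (33/79) = +(79/33).
Reduce top mod 33: now compute (13/33).
Reciprocity: 13 ≡ 1 and 33 ≡ 1 (mod 4), so (13/33) = +(33/13).
Reduce top mod 13: now compute (7/13).
Reciprocity: 7 ≡ 3 and 13 ≡ 1 (mod 4), so (7/13) = +(13/7).
Reduce top mod 7: now compute (6/7).
Pull out 2: since 7 ≡ 7 (mod 8), (2/7) = +1.
Reciprocity: 3 ≡ 3 and 7 ≡ 3 (mod 4), so (3/7) = −(7/3).
Reduce top mod 3: now compute (1/3).
Reached (1/3) = 1. Collecting the sign flips along the way, the symbol is -1.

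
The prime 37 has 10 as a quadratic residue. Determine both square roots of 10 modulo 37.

11, 26

37 ≡ 1 (mod 4), so we find a root by search.
Trying successive values, 11² = 121 ≡ 10 (mod 37). The other root is 37 − 11 = 26.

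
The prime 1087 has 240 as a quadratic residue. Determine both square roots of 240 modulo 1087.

Since 1087 ≡ 3 (mod 4), a square root of 240 is 240^((1087+1)/4) = 240^272 mod 1087.
Repeated squaring: 240^2≡1076, 240^4≡121, 240^8≡510, 240^16≡307, 240^32≡767, 240^64≡222, 240^128≡369, 240^256≡286 (mod 1087).
240^272 = 240^(256+16) ≡ 842 (mod 1087).
Check: 842² = 708964 ≡ 240 (mod 1087). The two roots are 245 and 842.

245, 842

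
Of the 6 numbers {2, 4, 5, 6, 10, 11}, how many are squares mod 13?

2

(2/13) = -1 → non-residue.
(4/13) = +1 → QR.
(5/13) = -1 → non-residue.
(6/13) = -1 → non-residue.
(10/13) = +1 → QR.
(11/13) = -1 → non-residue.
Total quadratic residues among the 6: 2.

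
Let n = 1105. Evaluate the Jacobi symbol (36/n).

1

Pull out 2^2: since 1105 ≡ 1 (mod 8), (2/1105) = +1, so (2/1105)^2 = +1.
Reciprocity: 9 ≡ 1 and 1105 ≡ 1 (mod 4), so (9/1105) = +(1105/9).
Reduce top mod 9: now compute (7/9).
Reciprocity: 7 ≡ 3 and 9 ≡ 1 (mod 4), so (7/9) = +(9/7).
Reduce top mod 7: now compute (2/7).
Pull out 2: since 7 ≡ 7 (mod 8), (2/7) = +1.
Reached (1/7) = 1. Collecting the sign flips along the way, the symbol is +1.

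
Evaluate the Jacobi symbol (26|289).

1

Pull out 2: since 289 ≡ 1 (mod 8), (2/289) = +1.
Reciprocity: 13 ≡ 1 and 289 ≡ 1 (mod 4), so (13/289) = +(289/13).
Reduce top mod 13: now compute (3/13).
Reciprocity: 3 ≡ 3 and 13 ≡ 1 (mod 4), so (3/13) = +(13/3).
Reduce top mod 3: now compute (1/3).
Reached (1/3) = 1. Collecting the sign flips along the way, the symbol is +1.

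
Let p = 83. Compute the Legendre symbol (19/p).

Euler's criterion: (19/83) ≡ 19^41 (mod 83).
19^2 ≡ 29 (mod 83)
19^4 ≡ 11 (mod 83)
19^8 ≡ 38 (mod 83)
19^16 ≡ 33 (mod 83)
19^32 ≡ 10 (mod 83)
19^41 = 19^(32+8+1) ≡ 82 (mod 83).
Result is 82 ≡ −1, so (19/83) = −1.

-1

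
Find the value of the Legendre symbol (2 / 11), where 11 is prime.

-1

Euler's criterion: (2/11) ≡ 2^5 (mod 11).
2^2 ≡ 4 (mod 11)
2^4 ≡ 5 (mod 11)
2^5 = 2^(4+1) ≡ 10 (mod 11).
Result is 10 ≡ −1, so (2/11) = −1.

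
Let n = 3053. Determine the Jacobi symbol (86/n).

0

Pull out 2: since 3053 ≡ 5 (mod 8), (2/3053) = -1.
Reciprocity: 43 ≡ 3 and 3053 ≡ 1 (mod 4), so (43/3053) = +(3053/43).
Reduce top mod 43: now compute (0/43).
Top reduces to 0: gcd > 1, so the symbol is 0.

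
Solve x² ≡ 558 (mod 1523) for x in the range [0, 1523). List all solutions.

Since 1523 ≡ 3 (mod 4), a square root of 558 is 558^((1523+1)/4) = 558^381 mod 1523.
Repeated squaring: 558^2≡672, 558^4≡776, 558^8≡591, 558^16≡514, 558^32≡717, 558^64≡838, 558^128≡141, 558^256≡82 (mod 1523).
558^381 = 558^(256+64+32+16+8+4+1) ≡ 1272 (mod 1523).
Check: 1272² = 1617984 ≡ 558 (mod 1523). The two roots are 251 and 1272.

251, 1272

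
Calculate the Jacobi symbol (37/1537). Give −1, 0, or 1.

-1

Reciprocity: 37 ≡ 1 and 1537 ≡ 1 (mod 4), so (37/1537) = +(1537/37).
Reduce top mod 37: now compute (20/37).
Pull out 2^2: since 37 ≡ 5 (mod 8), (2/37) = -1, so (2/37)^2 = +1.
Reciprocity: 5 ≡ 1 and 37 ≡ 1 (mod 4), so (5/37) = +(37/5).
Reduce top mod 5: now compute (2/5).
Pull out 2: since 5 ≡ 5 (mod 8), (2/5) = -1.
Reached (1/5) = 1. Collecting the sign flips along the way, the symbol is -1.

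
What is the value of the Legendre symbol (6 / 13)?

-1

Euler's criterion: (6/13) ≡ 6^6 (mod 13).
6^2 ≡ 10 (mod 13)
6^4 ≡ 9 (mod 13)
6^6 = 6^(4+2) ≡ 12 (mod 13).
Result is 12 ≡ −1, so (6/13) = −1.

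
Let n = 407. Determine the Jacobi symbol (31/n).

-1

Reciprocity: 31 ≡ 3 and 407 ≡ 3 (mod 4), so (31/407) = −(407/31).
Reduce top mod 31: now compute (4/31).
Pull out 2^2: since 31 ≡ 7 (mod 8), (2/31) = +1, so (2/31)^2 = +1.
Reached (1/31) = 1. Collecting the sign flips along the way, the symbol is -1.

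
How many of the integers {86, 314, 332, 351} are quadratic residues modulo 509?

3

(86/509) = -1 → non-residue.
(314/509) = +1 → QR.
(332/509) = +1 → QR.
(351/509) = +1 → QR.
Total quadratic residues among the 4: 3.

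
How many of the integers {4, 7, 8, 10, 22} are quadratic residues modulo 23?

(4/23) = +1 → QR.
(7/23) = -1 → non-residue.
(8/23) = +1 → QR.
(10/23) = -1 → non-residue.
(22/23) = -1 → non-residue.
Total quadratic residues among the 5: 2.

2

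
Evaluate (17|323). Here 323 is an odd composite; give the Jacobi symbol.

Reciprocity: 17 ≡ 1 and 323 ≡ 3 (mod 4), so (17/323) = +(323/17).
Reduce top mod 17: now compute (0/17).
Top reduces to 0: gcd > 1, so the symbol is 0.

0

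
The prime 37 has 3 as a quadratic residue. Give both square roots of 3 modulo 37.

15, 22

37 ≡ 1 (mod 4), so we find a root by search.
Trying successive values, 15² = 225 ≡ 3 (mod 37). The other root is 37 − 15 = 22.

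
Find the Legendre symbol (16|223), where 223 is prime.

Pull out 2^4: since 223 ≡ 7 (mod 8), (2/223) = +1, so (2/223)^4 = +1.
Reached (1/223) = 1. Collecting the sign flips along the way, the symbol is +1.

1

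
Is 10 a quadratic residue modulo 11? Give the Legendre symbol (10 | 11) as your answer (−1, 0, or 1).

-1

Euler's criterion: (10/11) ≡ 10^5 (mod 11).
10^2 ≡ 1 (mod 11)
10^4 ≡ 1 (mod 11)
10^5 = 10^(4+1) ≡ 10 (mod 11).
Result is 10 ≡ −1, so (10/11) = −1.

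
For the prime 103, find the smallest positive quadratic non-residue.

3

(2/103) = +1, so 2 is a residue.
(3/103) = −1, so 3 is the smallest positive non-residue mod 103.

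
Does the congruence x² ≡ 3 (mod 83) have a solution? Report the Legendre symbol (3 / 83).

Euler's criterion: (3/83) ≡ 3^41 (mod 83).
3^2 ≡ 9 (mod 83)
3^4 ≡ 81 (mod 83)
3^8 ≡ 4 (mod 83)
3^16 ≡ 16 (mod 83)
3^32 ≡ 7 (mod 83)
3^41 = 3^(32+8+1) ≡ 1 (mod 83).
Result is 1, so (3/83) = 1.

1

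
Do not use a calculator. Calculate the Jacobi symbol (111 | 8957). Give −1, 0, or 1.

Reciprocity: 111 ≡ 3 and 8957 ≡ 1 (mod 4), so (111/8957) = +(8957/111).
Reduce top mod 111: now compute (77/111).
Reciprocity: 77 ≡ 1 and 111 ≡ 3 (mod 4), so (77/111) = +(111/77).
Reduce top mod 77: now compute (34/77).
Pull out 2: since 77 ≡ 5 (mod 8), (2/77) = -1.
Reciprocity: 17 ≡ 1 and 77 ≡ 1 (mod 4), so (17/77) = +(77/17).
Reduce top mod 17: now compute (9/17).
Reciprocity: 9 ≡ 1 and 17 ≡ 1 (mod 4), so (9/17) = +(17/9).
Reduce top mod 9: now compute (8/9).
Pull out 2^3: since 9 ≡ 1 (mod 8), (2/9) = +1, so (2/9)^3 = +1.
Reached (1/9) = 1. Collecting the sign flips along the way, the symbol is -1.

-1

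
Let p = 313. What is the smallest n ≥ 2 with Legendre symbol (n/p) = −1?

5

(2/313) = +1, so 2 is a residue.
(3/313) = +1, so 3 is a residue.
(4/313) = +1, so 4 is a residue.
(5/313) = −1, so 5 is the smallest positive non-residue mod 313.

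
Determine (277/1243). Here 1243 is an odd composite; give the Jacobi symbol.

Reciprocity: 277 ≡ 1 and 1243 ≡ 3 (mod 4), so (277/1243) = +(1243/277).
Reduce top mod 277: now compute (135/277).
Reciprocity: 135 ≡ 3 and 277 ≡ 1 (mod 4), so (135/277) = +(277/135).
Reduce top mod 135: now compute (7/135).
Reciprocity: 7 ≡ 3 and 135 ≡ 3 (mod 4), so (7/135) = −(135/7).
Reduce top mod 7: now compute (2/7).
Pull out 2: since 7 ≡ 7 (mod 8), (2/7) = +1.
Reached (1/7) = 1. Collecting the sign flips along the way, the symbol is -1.

-1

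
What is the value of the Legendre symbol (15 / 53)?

1

Reciprocity: 15 ≡ 3 and 53 ≡ 1 (mod 4), so (15/53) = +(53/15).
Reduce top mod 15: now compute (8/15).
Pull out 2^3: since 15 ≡ 7 (mod 8), (2/15) = +1, so (2/15)^3 = +1.
Reached (1/15) = 1. Collecting the sign flips along the way, the symbol is +1.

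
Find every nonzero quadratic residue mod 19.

1 4 5 6 7 9 11 16 17

Square k = 1,…,9 (k and 19−k give the same square):
1²=1, 2²=4, 3²=9, 4²=16, 5²≡6, 6²≡17, 7²≡11, 8²≡7, 9²≡5 (mod 19).
So the quadratic residues mod 19 are {1, 4, 5, 6, 7, 9, 11, 16, 17}.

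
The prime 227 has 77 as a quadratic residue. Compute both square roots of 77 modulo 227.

109, 118

Since 227 ≡ 3 (mod 4), a square root of 77 is 77^((227+1)/4) = 77^57 mod 227.
Repeated squaring: 77^2≡27, 77^4≡48, 77^8≡34, 77^16≡21, 77^32≡214 (mod 227).
77^57 = 77^(32+16+8+1) ≡ 109 (mod 227).
Check: 109² = 11881 ≡ 77 (mod 227). The two roots are 109 and 118.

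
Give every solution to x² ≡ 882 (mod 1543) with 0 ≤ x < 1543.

Since 1543 ≡ 3 (mod 4), a square root of 882 is 882^((1543+1)/4) = 882^386 mod 1543.
Repeated squaring: 882^2≡252, 882^4≡241, 882^8≡990, 882^16≡295, 882^32≡617, 882^64≡1111, 882^128≡1464, 882^256≡69 (mod 1543).
882^386 = 882^(256+128+2) ≡ 1161 (mod 1543).
Check: 1161² = 1347921 ≡ 882 (mod 1543). The two roots are 382 and 1161.

382, 1161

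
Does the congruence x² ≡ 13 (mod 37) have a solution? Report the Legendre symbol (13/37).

-1

Reciprocity: 13 ≡ 1 and 37 ≡ 1 (mod 4), so (13/37) = +(37/13).
Reduce top mod 13: now compute (11/13).
Reciprocity: 11 ≡ 3 and 13 ≡ 1 (mod 4), so (11/13) = +(13/11).
Reduce top mod 11: now compute (2/11).
Pull out 2: since 11 ≡ 3 (mod 8), (2/11) = -1.
Reached (1/11) = 1. Collecting the sign flips along the way, the symbol is -1.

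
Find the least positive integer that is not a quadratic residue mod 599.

(2/599) = +1, so 2 is a residue.
(3/599) = +1, so 3 is a residue.
(4/599) = +1, so 4 is a residue.
(5/599) = +1, so 5 is a residue.
(6/599) = +1, so 6 is a residue.
(7/599) = −1, so 7 is the smallest positive non-residue mod 599.

7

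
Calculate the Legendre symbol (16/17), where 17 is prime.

1

Euler's criterion: (16/17) ≡ 16^8 (mod 17).
16^2 ≡ 1 (mod 17)
16^4 ≡ 1 (mod 17)
16^8 ≡ 1 (mod 17)
16^8 = 16^(8) ≡ 1 (mod 17).
Result is 1, so (16/17) = 1.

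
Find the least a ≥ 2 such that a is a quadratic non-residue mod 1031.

(2/1031) = +1, so 2 is a residue.
(3/1031) = +1, so 3 is a residue.
(4/1031) = +1, so 4 is a residue.
(5/1031) = +1, so 5 is a residue.
(6/1031) = +1, so 6 is a residue.
(7/1031) = −1, so 7 is the smallest positive non-residue mod 1031.

7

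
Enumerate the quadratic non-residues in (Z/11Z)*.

2 6 7 8 10

Square k = 1,…,5 (k and 11−k give the same square):
1²=1, 2²=4, 3²=9, 4²≡5, 5²≡3 (mod 11).
The residues are {1, 3, 4, 5, 9}; the non-residues are the remaining 5 nonzero classes.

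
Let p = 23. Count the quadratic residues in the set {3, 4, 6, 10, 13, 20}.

4

(3/23) = +1 → QR.
(4/23) = +1 → QR.
(6/23) = +1 → QR.
(10/23) = -1 → non-residue.
(13/23) = +1 → QR.
(20/23) = -1 → non-residue.
Total quadratic residues among the 6: 4.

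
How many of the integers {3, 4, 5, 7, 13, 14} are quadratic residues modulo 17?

2

(3/17) = -1 → non-residue.
(4/17) = +1 → QR.
(5/17) = -1 → non-residue.
(7/17) = -1 → non-residue.
(13/17) = +1 → QR.
(14/17) = -1 → non-residue.
Total quadratic residues among the 6: 2.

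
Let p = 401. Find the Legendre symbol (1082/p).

1

First reduce: 1082 ≡ 280 (mod 401).
Pull out 2^3: since 401 ≡ 1 (mod 8), (2/401) = +1, so (2/401)^3 = +1.
Reciprocity: 35 ≡ 3 and 401 ≡ 1 (mod 4), so (35/401) = +(401/35).
Reduce top mod 35: now compute (16/35).
Pull out 2^4: since 35 ≡ 3 (mod 8), (2/35) = -1, so (2/35)^4 = +1.
Reached (1/35) = 1. Collecting the sign flips along the way, the symbol is +1.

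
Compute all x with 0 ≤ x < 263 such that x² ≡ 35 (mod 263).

78, 185

Since 263 ≡ 3 (mod 4), a square root of 35 is 35^((263+1)/4) = 35^66 mod 263.
Repeated squaring: 35^2≡173, 35^4≡210, 35^8≡179, 35^16≡218, 35^32≡184, 35^64≡192 (mod 263).
35^66 = 35^(64+2) ≡ 78 (mod 263).
Check: 78² = 6084 ≡ 35 (mod 263). The two roots are 78 and 185.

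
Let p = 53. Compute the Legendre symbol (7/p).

Reciprocity: 7 ≡ 3 and 53 ≡ 1 (mod 4), so (7/53) = +(53/7).
Reduce top mod 7: now compute (4/7).
Pull out 2^2: since 7 ≡ 7 (mod 8), (2/7) = +1, so (2/7)^2 = +1.
Reached (1/7) = 1. Collecting the sign flips along the way, the symbol is +1.

1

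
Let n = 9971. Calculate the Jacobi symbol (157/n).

Reciprocity: 157 ≡ 1 and 9971 ≡ 3 (mod 4), so (157/9971) = +(9971/157).
Reduce top mod 157: now compute (80/157).
Pull out 2^4: since 157 ≡ 5 (mod 8), (2/157) = -1, so (2/157)^4 = +1.
Reciprocity: 5 ≡ 1 and 157 ≡ 1 (mod 4), so (5/157) = +(157/5).
Reduce top mod 5: now compute (2/5).
Pull out 2: since 5 ≡ 5 (mod 8), (2/5) = -1.
Reached (1/5) = 1. Collecting the sign flips along the way, the symbol is -1.

-1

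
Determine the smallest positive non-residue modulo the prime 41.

3

(2/41) = +1, so 2 is a residue.
(3/41) = −1, so 3 is the smallest positive non-residue mod 41.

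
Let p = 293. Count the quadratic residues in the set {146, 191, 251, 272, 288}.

(146/293) = -1 → non-residue.
(191/293) = +1 → QR.
(251/293) = -1 → non-residue.
(272/293) = +1 → QR.
(288/293) = -1 → non-residue.
Total quadratic residues among the 5: 2.

2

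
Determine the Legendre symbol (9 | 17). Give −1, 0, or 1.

Reciprocity: 9 ≡ 1 and 17 ≡ 1 (mod 4), so (9/17) = +(17/9).
Reduce top mod 9: now compute (8/9).
Pull out 2^3: since 9 ≡ 1 (mod 8), (2/9) = +1, so (2/9)^3 = +1.
Reached (1/9) = 1. Collecting the sign flips along the way, the symbol is +1.

1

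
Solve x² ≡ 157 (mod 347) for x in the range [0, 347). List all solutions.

114, 233

Since 347 ≡ 3 (mod 4), a square root of 157 is 157^((347+1)/4) = 157^87 mod 347.
Repeated squaring: 157^2≡12, 157^4≡144, 157^8≡263, 157^16≡116, 157^32≡270, 157^64≡30 (mod 347).
157^87 = 157^(64+16+4+2+1) ≡ 114 (mod 347).
Check: 114² = 12996 ≡ 157 (mod 347). The two roots are 114 and 233.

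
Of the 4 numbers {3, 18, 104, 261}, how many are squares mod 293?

1

(3/293) = -1 → non-residue.
(18/293) = -1 → non-residue.
(104/293) = +1 → QR.
(261/293) = -1 → non-residue.
Total quadratic residues among the 4: 1.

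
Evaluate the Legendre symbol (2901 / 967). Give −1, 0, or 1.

0

First reduce: 2901 ≡ 0 (mod 967).
Top reduces to 0: gcd > 1, so the symbol is 0.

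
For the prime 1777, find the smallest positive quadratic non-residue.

5

(2/1777) = +1, so 2 is a residue.
(3/1777) = +1, so 3 is a residue.
(4/1777) = +1, so 4 is a residue.
(5/1777) = −1, so 5 is the smallest positive non-residue mod 1777.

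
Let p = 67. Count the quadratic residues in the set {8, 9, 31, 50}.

1

(8/67) = -1 → non-residue.
(9/67) = +1 → QR.
(31/67) = -1 → non-residue.
(50/67) = -1 → non-residue.
Total quadratic residues among the 4: 1.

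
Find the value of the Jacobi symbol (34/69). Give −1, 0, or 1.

Pull out 2: since 69 ≡ 5 (mod 8), (2/69) = -1.
Reciprocity: 17 ≡ 1 and 69 ≡ 1 (mod 4), so (17/69) = +(69/17).
Reduce top mod 17: now compute (1/17).
Reached (1/17) = 1. Collecting the sign flips along the way, the symbol is -1.

-1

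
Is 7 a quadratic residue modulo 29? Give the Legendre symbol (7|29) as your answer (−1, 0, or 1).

Reciprocity: 7 ≡ 3 and 29 ≡ 1 (mod 4), so (7/29) = +(29/7).
Reduce top mod 7: now compute (1/7).
Reached (1/7) = 1. Collecting the sign flips along the way, the symbol is +1.

1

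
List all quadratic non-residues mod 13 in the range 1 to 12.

Square k = 1,…,6 (k and 13−k give the same square):
1²=1, 2²=4, 3²=9, 4²≡3, 5²≡12, 6²≡10 (mod 13).
The residues are {1, 3, 4, 9, 10, 12}; the non-residues are the remaining 6 nonzero classes.

2, 5, 6, 7, 8, 11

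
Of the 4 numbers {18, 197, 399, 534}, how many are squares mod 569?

4

(18/569) = +1 → QR.
(197/569) = +1 → QR.
(399/569) = +1 → QR.
(534/569) = +1 → QR.
Total quadratic residues among the 4: 4.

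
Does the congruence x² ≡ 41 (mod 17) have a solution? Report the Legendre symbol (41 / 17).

First reduce: 41 ≡ 7 (mod 17).
Reciprocity: 7 ≡ 3 and 17 ≡ 1 (mod 4), so (7/17) = +(17/7).
Reduce top mod 7: now compute (3/7).
Reciprocity: 3 ≡ 3 and 7 ≡ 3 (mod 4), so (3/7) = −(7/3).
Reduce top mod 3: now compute (1/3).
Reached (1/3) = 1. Collecting the sign flips along the way, the symbol is -1.

-1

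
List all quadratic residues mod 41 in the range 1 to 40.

Square k = 1,…,20 (k and 41−k give the same square):
1²=1, 2²=4, 3²=9, 4²=16, 5²=25, 6²=36, 7²≡8, 8²≡23, 9²≡40, 10²≡18, 11²≡39, 12²≡21, 13²≡5, 14²≡32, 15²≡20, 16²≡10, 17²≡2, 18²≡37, 19²≡33, 20²≡31 (mod 41).
So the quadratic residues mod 41 are {1, 2, 4, 5, 8, 9, 10, 16, 18, 20, 21, 23, 25, 31, 32, 33, 36, 37, 39, 40}.

1, 2, 4, 5, 8, 9, 10, 16, 18, 20, 21, 23, 25, 31, 32, 33, 36, 37, 39, 40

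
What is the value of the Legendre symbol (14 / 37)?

-1

Pull out 2: since 37 ≡ 5 (mod 8), (2/37) = -1.
Reciprocity: 7 ≡ 3 and 37 ≡ 1 (mod 4), so (7/37) = +(37/7).
Reduce top mod 7: now compute (2/7).
Pull out 2: since 7 ≡ 7 (mod 8), (2/7) = +1.
Reached (1/7) = 1. Collecting the sign flips along the way, the symbol is -1.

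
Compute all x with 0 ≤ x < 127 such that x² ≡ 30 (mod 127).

Since 127 ≡ 3 (mod 4), a square root of 30 is 30^((127+1)/4) = 30^32 mod 127.
Repeated squaring: 30^2≡11, 30^4≡121, 30^8≡36, 30^16≡26, 30^32≡41 (mod 127).
30^32 = 30^(32) ≡ 41 (mod 127).
Check: 41² = 1681 ≡ 30 (mod 127). The two roots are 41 and 86.

41, 86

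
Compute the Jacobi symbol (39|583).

1

Reciprocity: 39 ≡ 3 and 583 ≡ 3 (mod 4), so (39/583) = −(583/39).
Reduce top mod 39: now compute (37/39).
Reciprocity: 37 ≡ 1 and 39 ≡ 3 (mod 4), so (37/39) = +(39/37).
Reduce top mod 37: now compute (2/37).
Pull out 2: since 37 ≡ 5 (mod 8), (2/37) = -1.
Reached (1/37) = 1. Collecting the sign flips along the way, the symbol is +1.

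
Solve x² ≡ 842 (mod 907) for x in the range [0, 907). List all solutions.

237, 670

Since 907 ≡ 3 (mod 4), a square root of 842 is 842^((907+1)/4) = 842^227 mod 907.
Repeated squaring: 842^2≡597, 842^4≡865, 842^8≡857, 842^16≡686, 842^32≡770, 842^64≡629, 842^128≡189 (mod 907).
842^227 = 842^(128+64+32+2+1) ≡ 237 (mod 907).
Check: 237² = 56169 ≡ 842 (mod 907). The two roots are 237 and 670.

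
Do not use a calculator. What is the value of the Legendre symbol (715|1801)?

1

Reciprocity: 715 ≡ 3 and 1801 ≡ 1 (mod 4), so (715/1801) = +(1801/715).
Reduce top mod 715: now compute (371/715).
Reciprocity: 371 ≡ 3 and 715 ≡ 3 (mod 4), so (371/715) = −(715/371).
Reduce top mod 371: now compute (344/371).
Pull out 2^3: since 371 ≡ 3 (mod 8), (2/371) = -1, so (2/371)^3 = -1.
Reciprocity: 43 ≡ 3 and 371 ≡ 3 (mod 4), so (43/371) = −(371/43).
Reduce top mod 43: now compute (27/43).
Reciprocity: 27 ≡ 3 and 43 ≡ 3 (mod 4), so (27/43) = −(43/27).
Reduce top mod 27: now compute (16/27).
Pull out 2^4: since 27 ≡ 3 (mod 8), (2/27) = -1, so (2/27)^4 = +1.
Reached (1/27) = 1. Collecting the sign flips along the way, the symbol is +1.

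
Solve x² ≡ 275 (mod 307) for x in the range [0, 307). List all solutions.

Since 307 ≡ 3 (mod 4), a square root of 275 is 275^((307+1)/4) = 275^77 mod 307.
Repeated squaring: 275^2≡103, 275^4≡171, 275^8≡76, 275^16≡250, 275^32≡179, 275^64≡113 (mod 307).
275^77 = 275^(64+8+4+1) ≡ 182 (mod 307).
Check: 182² = 33124 ≡ 275 (mod 307). The two roots are 125 and 182.

125, 182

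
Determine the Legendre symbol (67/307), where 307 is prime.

Reciprocity: 67 ≡ 3 and 307 ≡ 3 (mod 4), so (67/307) = −(307/67).
Reduce top mod 67: now compute (39/67).
Reciprocity: 39 ≡ 3 and 67 ≡ 3 (mod 4), so (39/67) = −(67/39).
Reduce top mod 39: now compute (28/39).
Pull out 2^2: since 39 ≡ 7 (mod 8), (2/39) = +1, so (2/39)^2 = +1.
Reciprocity: 7 ≡ 3 and 39 ≡ 3 (mod 4), so (7/39) = −(39/7).
Reduce top mod 7: now compute (4/7).
Pull out 2^2: since 7 ≡ 7 (mod 8), (2/7) = +1, so (2/7)^2 = +1.
Reached (1/7) = 1. Collecting the sign flips along the way, the symbol is -1.

-1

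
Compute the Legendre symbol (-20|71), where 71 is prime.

Euler's criterion: (-20/71) ≡ 51^35 (mod 71).
51^2 ≡ 45 (mod 71)
51^4 ≡ 37 (mod 71)
51^8 ≡ 20 (mod 71)
51^16 ≡ 45 (mod 71)
51^32 ≡ 37 (mod 71)
51^35 = 51^(32+2+1) ≡ 70 (mod 71).
Result is 70 ≡ −1, so (-20/71) = −1.

-1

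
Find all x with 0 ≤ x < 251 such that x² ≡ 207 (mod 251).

Since 251 ≡ 3 (mod 4), a square root of 207 is 207^((251+1)/4) = 207^63 mod 251.
Repeated squaring: 207^2≡179, 207^4≡164, 207^8≡39, 207^16≡15, 207^32≡225 (mod 251).
207^63 = 207^(32+16+8+4+2+1) ≡ 190 (mod 251).
Check: 190² = 36100 ≡ 207 (mod 251). The two roots are 61 and 190.

61, 190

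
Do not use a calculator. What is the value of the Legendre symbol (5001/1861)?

First reduce: 5001 ≡ 1279 (mod 1861).
Reciprocity: 1279 ≡ 3 and 1861 ≡ 1 (mod 4), so (1279/1861) = +(1861/1279).
Reduce top mod 1279: now compute (582/1279).
Pull out 2: since 1279 ≡ 7 (mod 8), (2/1279) = +1.
Reciprocity: 291 ≡ 3 and 1279 ≡ 3 (mod 4), so (291/1279) = −(1279/291).
Reduce top mod 291: now compute (115/291).
Reciprocity: 115 ≡ 3 and 291 ≡ 3 (mod 4), so (115/291) = −(291/115).
Reduce top mod 115: now compute (61/115).
Reciprocity: 61 ≡ 1 and 115 ≡ 3 (mod 4), so (61/115) = +(115/61).
Reduce top mod 61: now compute (54/61).
Pull out 2: since 61 ≡ 5 (mod 8), (2/61) = -1.
Reciprocity: 27 ≡ 3 and 61 ≡ 1 (mod 4), so (27/61) = +(61/27).
Reduce top mod 27: now compute (7/27).
Reciprocity: 7 ≡ 3 and 27 ≡ 3 (mod 4), so (7/27) = −(27/7).
Reduce top mod 7: now compute (6/7).
Pull out 2: since 7 ≡ 7 (mod 8), (2/7) = +1.
Reciprocity: 3 ≡ 3 and 7 ≡ 3 (mod 4), so (3/7) = −(7/3).
Reduce top mod 3: now compute (1/3).
Reached (1/3) = 1. Collecting the sign flips along the way, the symbol is -1.

-1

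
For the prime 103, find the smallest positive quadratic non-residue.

(2/103) = +1, so 2 is a residue.
(3/103) = −1, so 3 is the smallest positive non-residue mod 103.

3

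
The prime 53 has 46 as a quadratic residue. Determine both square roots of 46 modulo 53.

53 ≡ 1 (mod 4), so we find a root by search.
Trying successive values, 24² = 576 ≡ 46 (mod 53). The other root is 53 − 24 = 29.

24, 29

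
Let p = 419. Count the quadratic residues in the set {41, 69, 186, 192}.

(41/419) = +1 → QR.
(69/419) = +1 → QR.
(186/419) = +1 → QR.
(192/419) = +1 → QR.
Total quadratic residues among the 4: 4.

4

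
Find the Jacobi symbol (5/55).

Reciprocity: 5 ≡ 1 and 55 ≡ 3 (mod 4), so (5/55) = +(55/5).
Reduce top mod 5: now compute (0/5).
Top reduces to 0: gcd > 1, so the symbol is 0.

0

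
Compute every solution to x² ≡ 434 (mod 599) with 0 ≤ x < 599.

Since 599 ≡ 3 (mod 4), a square root of 434 is 434^((599+1)/4) = 434^150 mod 599.
Repeated squaring: 434^2≡270, 434^4≡421, 434^8≡536, 434^16≡375, 434^32≡459, 434^64≡432, 434^128≡335 (mod 599).
434^150 = 434^(128+16+4+2) ≡ 338 (mod 599).
Check: 338² = 114244 ≡ 434 (mod 599). The two roots are 261 and 338.

261, 338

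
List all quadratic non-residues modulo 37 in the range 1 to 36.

2,5,6,8,13,14,15,17,18,19,20,22,23,24,29,31,32,35

Square k = 1,…,18 (k and 37−k give the same square):
1²=1, 2²=4, 3²=9, 4²=16, 5²=25, 6²=36, 7²≡12, 8²≡27, 9²≡7, 10²≡26, 11²≡10, 12²≡33, 13²≡21, 14²≡11, 15²≡3, 16²≡34, 17²≡30, 18²≡28 (mod 37).
The residues are {1, 3, 4, 7, 9, 10, 11, 12, 16, 21, 25, 26, 27, 28, 30, 33, 34, 36}; the non-residues are the remaining 18 nonzero classes.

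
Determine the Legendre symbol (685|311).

First reduce: 685 ≡ 63 (mod 311).
Reciprocity: 63 ≡ 3 and 311 ≡ 3 (mod 4), so (63/311) = −(311/63).
Reduce top mod 63: now compute (59/63).
Reciprocity: 59 ≡ 3 and 63 ≡ 3 (mod 4), so (59/63) = −(63/59).
Reduce top mod 59: now compute (4/59).
Pull out 2^2: since 59 ≡ 3 (mod 8), (2/59) = -1, so (2/59)^2 = +1.
Reached (1/59) = 1. Collecting the sign flips along the way, the symbol is +1.

1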